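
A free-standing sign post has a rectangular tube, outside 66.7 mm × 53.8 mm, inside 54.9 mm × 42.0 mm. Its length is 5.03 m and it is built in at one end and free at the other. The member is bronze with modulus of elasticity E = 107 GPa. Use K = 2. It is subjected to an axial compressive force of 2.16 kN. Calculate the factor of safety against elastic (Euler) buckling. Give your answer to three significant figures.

n ≈ 2.54

Weak-axis I_min = (h_o·b_o³ − h_i·b_i³)/12 with b_o = 53.8, b_i = 42.00 mm (shorter outer/inner sides).
I_min = (66.7×53.8³ − 54.90×42.00³)/12 = 5.266×10^5 mm⁴
I = 5.266×10^5 mm⁴ = 5.266×10^-7 m⁴
Effective length L_e = K·L = 2 × 5.03 = 10.06 m
P_cr = π²EI / L_e² = π² × 107×10⁹ × 5.266×10^-7 / 10.06² = 5.495×10^3 N
Factor of safety n = P_cr / P = 5.4950 / 2.16 = 2.54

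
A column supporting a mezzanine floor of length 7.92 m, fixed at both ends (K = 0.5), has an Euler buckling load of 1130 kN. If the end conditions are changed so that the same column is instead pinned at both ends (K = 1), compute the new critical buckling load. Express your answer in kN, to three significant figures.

P_cr ∝ 1/K², so P_cr,new = P_cr,old × (K_old/K_new)² = 1130 × (0.5/1)²
= 1130 × 0.2500 = 282 kN

P_cr ≈ 282 kN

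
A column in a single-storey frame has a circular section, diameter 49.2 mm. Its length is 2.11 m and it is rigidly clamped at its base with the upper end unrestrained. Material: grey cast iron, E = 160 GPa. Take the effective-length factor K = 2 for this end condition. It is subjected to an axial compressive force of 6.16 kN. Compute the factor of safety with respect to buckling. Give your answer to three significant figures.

I = πd⁴/64 = π×49.2⁴/64 = 2.876×10^5 mm⁴
I = 2.876×10^5 mm⁴ = 2.876×10^-7 m⁴
Effective length L_e = K·L = 2 × 2.11 = 4.220 m
P_cr = π²EI / L_e² = π² × 160×10⁹ × 2.876×10^-7 / 4.220² = 2.550×10^4 N
Factor of safety n = P_cr / P = 25.505 / 6.16 = 4.14

n ≈ 4.14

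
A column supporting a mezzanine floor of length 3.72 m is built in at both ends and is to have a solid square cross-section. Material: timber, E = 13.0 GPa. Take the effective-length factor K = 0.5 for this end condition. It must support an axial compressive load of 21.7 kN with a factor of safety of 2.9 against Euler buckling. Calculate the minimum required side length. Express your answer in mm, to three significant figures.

a ≈ 67.2 mm

Required P_cr = n·P = 2.9 × 21.7 = 62.93 kN
L_e = K·L = 0.5 × 3.72 = 1.860 m
Required I = P_cr·L_e²/(π²E) = 6.293×10^4 × 1.860² / (π² × 1.30×10^10) = 1.697×10^-6 m⁴
I_req = 1.697×10^6 mm⁴
Solid square: I = a⁴/12  ⇒  a = (12I)^(1/4) = (12×1.697×10^6)^(1/4) = 67.2 mm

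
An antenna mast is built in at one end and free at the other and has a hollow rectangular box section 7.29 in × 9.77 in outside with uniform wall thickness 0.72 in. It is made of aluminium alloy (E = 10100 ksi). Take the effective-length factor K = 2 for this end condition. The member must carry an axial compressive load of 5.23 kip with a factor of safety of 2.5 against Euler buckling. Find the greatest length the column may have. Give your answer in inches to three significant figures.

L_max ≈ 580 in

Inner dimensions: h_i = 9.77 − 2×0.72 = 8.330 in, b_i = 7.29 − 2×0.72 = 5.850 in
Weak-axis I_min = (h_o·b_o³ − h_i·b_i³)/12 with b_o = 7.29, b_i = 5.850 in (shorter outer/inner sides).
I_min = (9.77×7.29³ − 8.330×5.850³)/12 = 176.5 in⁴
Required critical load P_cr = n·P = 2.5 × 5.23 = 13.08 kip = 1.308×10^4 lb
From P_cr = π²EI/(K·L)²:  L = (1/K)·√(π²EI/P_cr) = (1/2)·√(π²×1.01×10^7×176.5/1.308×10^4)
L = 580 in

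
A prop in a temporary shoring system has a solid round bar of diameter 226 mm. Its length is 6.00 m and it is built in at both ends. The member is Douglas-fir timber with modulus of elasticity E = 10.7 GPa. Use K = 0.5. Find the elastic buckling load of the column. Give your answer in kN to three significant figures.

I = πd⁴/64 = π×226⁴/64 = 1.281×10^8 mm⁴
I = 1.281×10^8 mm⁴ = 1.281×10^-4 m⁴
Effective length L_e = K·L = 0.5 × 6.00 = 3.000 m
P_cr = π²EI / L_e² = π² × 10.7×10⁹ × 1.281×10^-4 / 3.000² = 1.503×10^6 N

P_cr ≈ 1500 kN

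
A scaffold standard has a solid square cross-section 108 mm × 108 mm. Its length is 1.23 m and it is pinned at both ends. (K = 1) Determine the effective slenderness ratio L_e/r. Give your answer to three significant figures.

I = a⁴/12 = 108⁴/12 = 1.134×10^7 mm⁴
A = 1.166×10^4 mm²;  r_min = √(I/A) = √(1.134×10^7/1.166×10^4) = 31.18 mm
L_e = K·L = 1 × 1.23 m = 1.230 m = 1230.0 mm
λ = L_e / r_min = 1230.0 / 31.18 = 39.5

λ ≈ 39.5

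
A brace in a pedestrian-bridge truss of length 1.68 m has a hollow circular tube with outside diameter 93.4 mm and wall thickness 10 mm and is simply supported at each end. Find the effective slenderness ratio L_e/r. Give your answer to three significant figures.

λ ≈ 56.6

Inner diameter d_i = 93.4 − 2×10 = 73.40 mm
I = π(d_o⁴ − d_i⁴)/64 = π(93.4⁴ − 73.40⁴)/64 = 2.311×10^6 mm⁴
A = 2.620×10^3 mm²;  r_min = √(I/A) = √(2.311×10^6/2.620×10^3) = 29.70 mm
L_e = K·L = 1 × 1.68 m = 1.680 m = 1680.0 mm
λ = L_e / r_min = 1680.0 / 29.70 = 56.6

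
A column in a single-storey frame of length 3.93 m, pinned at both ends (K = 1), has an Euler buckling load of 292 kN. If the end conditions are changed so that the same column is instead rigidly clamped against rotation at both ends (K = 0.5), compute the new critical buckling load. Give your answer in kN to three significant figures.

P_cr ∝ 1/K², so P_cr,new = P_cr,old × (K_old/K_new)² = 292 × (1/0.5)²
= 292 × 4.000 = 1170 kN

P_cr ≈ 1170 kN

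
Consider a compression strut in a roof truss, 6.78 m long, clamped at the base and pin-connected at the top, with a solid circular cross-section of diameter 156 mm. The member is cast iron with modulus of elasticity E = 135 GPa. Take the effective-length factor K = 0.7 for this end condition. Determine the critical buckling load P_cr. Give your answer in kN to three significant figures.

I = πd⁴/64 = π×156⁴/64 = 2.907×10^7 mm⁴
I = 2.907×10^7 mm⁴ = 2.907×10^-5 m⁴
Effective length L_e = K·L = 0.7 × 6.78 = 4.746 m
P_cr = π²EI / L_e² = π² × 135×10⁹ × 2.907×10^-5 / 4.746² = 1.720×10^6 N

P_cr ≈ 1720 kN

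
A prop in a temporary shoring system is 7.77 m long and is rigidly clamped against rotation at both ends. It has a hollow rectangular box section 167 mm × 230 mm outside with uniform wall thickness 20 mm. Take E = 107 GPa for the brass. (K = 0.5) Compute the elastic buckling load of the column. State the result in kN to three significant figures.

P_cr ≈ 3980 kN

Inner dimensions: h_i = 230 − 2×20 = 190.0 mm, b_i = 167 − 2×20 = 127.0 mm
Weak-axis I_min = (h_o·b_o³ − h_i·b_i³)/12 with b_o = 167, b_i = 127.0 mm (shorter outer/inner sides).
I_min = (230×167³ − 190.0×127.0³)/12 = 5.684×10^7 mm⁴
I = 5.684×10^7 mm⁴ = 5.684×10^-5 m⁴
Effective length L_e = K·L = 0.5 × 7.77 = 3.885 m
P_cr = π²EI / L_e² = π² × 107×10⁹ × 5.684×10^-5 / 3.885² = 3.977×10^6 N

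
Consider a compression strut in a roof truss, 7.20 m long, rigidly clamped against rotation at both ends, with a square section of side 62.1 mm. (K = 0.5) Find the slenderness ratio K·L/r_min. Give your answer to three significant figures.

λ ≈ 201

I = a⁴/12 = 62.1⁴/12 = 1.239×10^6 mm⁴
A = 3.856×10^3 mm²;  r_min = √(I/A) = √(1.239×10^6/3.856×10^3) = 17.93 mm
L_e = K·L = 0.5 × 7.20 m = 3.600 m = 3600.0 mm
λ = L_e / r_min = 3600.0 / 17.93 = 201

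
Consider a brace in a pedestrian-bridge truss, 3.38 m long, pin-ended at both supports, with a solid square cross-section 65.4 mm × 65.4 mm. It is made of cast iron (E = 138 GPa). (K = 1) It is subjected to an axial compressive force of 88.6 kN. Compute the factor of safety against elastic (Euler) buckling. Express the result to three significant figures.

I = a⁴/12 = 65.4⁴/12 = 1.525×10^6 mm⁴
I = 1.525×10^6 mm⁴ = 1.525×10^-6 m⁴
Effective length L_e = K·L = 1 × 3.38 = 3.380 m
P_cr = π²EI / L_e² = π² × 138×10⁹ × 1.525×10^-6 / 3.380² = 1.818×10^5 N
Factor of safety n = P_cr / P = 181.75 / 88.6 = 2.05

n ≈ 2.05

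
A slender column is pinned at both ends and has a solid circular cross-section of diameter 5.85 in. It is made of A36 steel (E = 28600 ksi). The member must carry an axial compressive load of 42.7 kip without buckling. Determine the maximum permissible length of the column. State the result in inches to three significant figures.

I = πd⁴/64 = π×5.85⁴/64 = 57.49 in⁴
At the buckling limit P_cr = P = 4.270×10^4 lb
From P_cr = π²EI/(K·L)²:  L = (1/K)·√(π²EI/P_cr) = (1/1)·√(π²×2.86×10^7×57.49/4.270×10^4)
L = 616 in

L_max ≈ 616 in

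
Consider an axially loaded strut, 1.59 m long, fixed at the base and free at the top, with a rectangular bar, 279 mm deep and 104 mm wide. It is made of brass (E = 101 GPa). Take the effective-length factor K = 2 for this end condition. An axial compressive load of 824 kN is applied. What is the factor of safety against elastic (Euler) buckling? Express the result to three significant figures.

Buckling occurs about the weak axis: I_min = h·b³/12 with b = 104 mm (the shorter side).
I_min = 279×104³/12 = 2.615×10^7 mm⁴
I = 2.615×10^7 mm⁴ = 2.615×10^-5 m⁴
Effective length L_e = K·L = 2 × 1.59 = 3.180 m
P_cr = π²EI / L_e² = π² × 101×10⁹ × 2.615×10^-5 / 3.180² = 2.578×10^6 N
Factor of safety n = P_cr / P = 2578.0 / 824 = 3.13

n ≈ 3.13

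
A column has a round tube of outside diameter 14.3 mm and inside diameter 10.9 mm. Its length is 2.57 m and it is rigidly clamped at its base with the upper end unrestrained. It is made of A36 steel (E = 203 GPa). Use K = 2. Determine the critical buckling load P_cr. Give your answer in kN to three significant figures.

d_o = 14.3 mm, d_i = 10.9 mm
I = π(d_o⁴ − d_i⁴)/64 = π(14.3⁴ − 10.90⁴)/64 = 1.360×10^3 mm⁴
I = 1.360×10^3 mm⁴ = 1.360×10^-9 m⁴
Effective length L_e = K·L = 2 × 2.57 = 5.140 m
P_cr = π²EI / L_e² = π² × 203×10⁹ × 1.360×10^-9 / 5.140² = 103.1 N

P_cr ≈ 0.103 kN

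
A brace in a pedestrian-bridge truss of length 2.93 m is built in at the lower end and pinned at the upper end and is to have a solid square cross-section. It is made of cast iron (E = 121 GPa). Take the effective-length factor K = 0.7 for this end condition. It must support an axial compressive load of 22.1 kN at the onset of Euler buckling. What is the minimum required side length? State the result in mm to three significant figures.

L_e = K·L = 0.7 × 2.93 = 2.051 m
Required I = P_cr·L_e²/(π²E) = 2.210×10^4 × 2.051² / (π² × 1.21×10^11) = 7.785×10^-8 m⁴
I_req = 7.785×10^4 mm⁴
Solid square: I = a⁴/12  ⇒  a = (12I)^(1/4) = (12×7.785×10^4)^(1/4) = 31.1 mm

a ≈ 31.1 mm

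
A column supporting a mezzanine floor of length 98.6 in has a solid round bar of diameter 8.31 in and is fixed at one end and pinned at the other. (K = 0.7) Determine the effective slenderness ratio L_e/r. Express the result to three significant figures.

λ ≈ 33.2

For a solid circle r = d/4 = 8.31/4 = 2.078 in
L_e = K·L = 0.7 × 98.6 = 69.02 in
λ = L_e / r_min = 69.020 / 2.078 = 33.2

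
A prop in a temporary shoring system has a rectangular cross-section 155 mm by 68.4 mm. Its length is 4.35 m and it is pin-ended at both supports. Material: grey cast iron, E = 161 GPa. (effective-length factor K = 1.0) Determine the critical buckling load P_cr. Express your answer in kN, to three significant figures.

P_cr ≈ 347 kN

Buckling occurs about the weak axis: I_min = h·b³/12 with b = 68.4 mm (the shorter side).
I_min = 155×68.4³/12 = 4.134×10^6 mm⁴
I = 4.134×10^6 mm⁴ = 4.134×10^-6 m⁴
Effective length L_e = K·L = 1 × 4.35 = 4.350 m
P_cr = π²EI / L_e² = π² × 161×10⁹ × 4.134×10^-6 / 4.350² = 3.471×10^5 N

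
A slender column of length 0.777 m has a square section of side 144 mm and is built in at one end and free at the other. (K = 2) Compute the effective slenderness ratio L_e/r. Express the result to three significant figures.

λ ≈ 37.4

I = a⁴/12 = 144⁴/12 = 3.583×10^7 mm⁴
A = 2.074×10^4 mm²;  r_min = √(I/A) = √(3.583×10^7/2.074×10^4) = 41.57 mm
L_e = K·L = 2 × 0.777 m = 1.554 m = 1554.0 mm
λ = L_e / r_min = 1554.0 / 41.57 = 37.4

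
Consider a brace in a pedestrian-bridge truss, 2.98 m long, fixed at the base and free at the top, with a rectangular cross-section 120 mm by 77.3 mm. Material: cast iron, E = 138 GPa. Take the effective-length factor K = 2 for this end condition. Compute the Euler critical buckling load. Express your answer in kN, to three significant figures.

P_cr ≈ 177 kN

Buckling occurs about the weak axis: I_min = h·b³/12 with b = 77.3 mm (the shorter side).
I_min = 120×77.3³/12 = 4.619×10^6 mm⁴
I = 4.619×10^6 mm⁴ = 4.619×10^-6 m⁴
Effective length L_e = K·L = 2 × 2.98 = 5.960 m
P_cr = π²EI / L_e² = π² × 138×10⁹ × 4.619×10^-6 / 5.960² = 1.771×10^5 N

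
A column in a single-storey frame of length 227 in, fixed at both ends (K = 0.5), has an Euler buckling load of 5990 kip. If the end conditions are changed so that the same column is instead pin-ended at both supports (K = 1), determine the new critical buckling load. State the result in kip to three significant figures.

P_cr ≈ 1500 kip

P_cr ∝ 1/K², so P_cr,new = P_cr,old × (K_old/K_new)² = 5990 × (0.5/1)²
= 5990 × 0.2500 = 1500 kip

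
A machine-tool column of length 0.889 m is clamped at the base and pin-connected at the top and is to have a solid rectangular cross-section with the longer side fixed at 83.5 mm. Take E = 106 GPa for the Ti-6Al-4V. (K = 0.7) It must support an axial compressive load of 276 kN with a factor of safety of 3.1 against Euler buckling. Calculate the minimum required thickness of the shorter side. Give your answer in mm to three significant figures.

Required P_cr = n·P = 3.1 × 276 = 855.6 kN
L_e = K·L = 0.7 × 0.889 = 0.6223 m
Required I = P_cr·L_e²/(π²E) = 8.556×10^5 × 0.6223² / (π² × 1.06×10^11) = 3.167×10^-7 m⁴
I_req = 3.167×10^5 mm⁴
Rectangle, weak axis: I_min = h·b³/12 with h = 83.5 mm fixed  ⇒  b = (12I/h)^(1/3) = 35.7 mm

b ≈ 35.7 mm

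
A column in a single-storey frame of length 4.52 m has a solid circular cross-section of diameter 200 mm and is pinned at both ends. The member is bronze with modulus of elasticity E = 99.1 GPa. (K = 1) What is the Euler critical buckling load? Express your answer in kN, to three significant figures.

P_cr ≈ 3760 kN

I = πd⁴/64 = π×200⁴/64 = 7.854×10^7 mm⁴
I = 7.854×10^7 mm⁴ = 7.854×10^-5 m⁴
Effective length L_e = K·L = 1 × 4.52 = 4.520 m
P_cr = π²EI / L_e² = π² × 99.1×10⁹ × 7.854×10^-5 / 4.520² = 3.760×10^6 N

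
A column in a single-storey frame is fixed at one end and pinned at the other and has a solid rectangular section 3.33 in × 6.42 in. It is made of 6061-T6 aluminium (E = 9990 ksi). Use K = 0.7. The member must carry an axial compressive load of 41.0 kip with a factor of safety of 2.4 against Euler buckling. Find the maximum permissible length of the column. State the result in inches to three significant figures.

Buckling occurs about the weak axis: I_min = h·b³/12 with b = 3.33 in (the shorter side).
I_min = 6.42×3.33³/12 = 19.76 in⁴
Required critical load P_cr = n·P = 2.4 × 41.0 = 98.40 kip = 9.840×10^4 lb
From P_cr = π²EI/(K·L)²:  L = (1/K)·√(π²EI/P_cr) = (1/0.7)·√(π²×9.99×10^6×19.76/9.840×10^4)
L = 201 in

L_max ≈ 201 in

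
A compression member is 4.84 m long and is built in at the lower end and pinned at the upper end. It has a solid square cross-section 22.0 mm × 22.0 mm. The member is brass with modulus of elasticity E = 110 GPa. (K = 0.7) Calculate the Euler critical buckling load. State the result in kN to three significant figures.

P_cr ≈ 1.85 kN

I = a⁴/12 = 22.0⁴/12 = 1.952×10^4 mm⁴
I = 1.952×10^4 mm⁴ = 1.952×10^-8 m⁴
Effective length L_e = K·L = 0.7 × 4.84 = 3.388 m
P_cr = π²EI / L_e² = π² × 110×10⁹ × 1.952×10^-8 / 3.388² = 1.846×10^3 N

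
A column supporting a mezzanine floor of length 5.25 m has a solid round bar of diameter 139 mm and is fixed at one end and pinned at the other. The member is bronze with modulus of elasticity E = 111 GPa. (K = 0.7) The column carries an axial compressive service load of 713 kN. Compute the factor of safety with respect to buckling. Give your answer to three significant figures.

I = πd⁴/64 = π×139⁴/64 = 1.832×10^7 mm⁴
I = 1.832×10^7 mm⁴ = 1.832×10^-5 m⁴
Effective length L_e = K·L = 0.7 × 5.25 = 3.675 m
P_cr = π²EI / L_e² = π² × 111×10⁹ × 1.832×10^-5 / 3.675² = 1.486×10^6 N
Factor of safety n = P_cr / P = 1486.4 / 713 = 2.08

n ≈ 2.08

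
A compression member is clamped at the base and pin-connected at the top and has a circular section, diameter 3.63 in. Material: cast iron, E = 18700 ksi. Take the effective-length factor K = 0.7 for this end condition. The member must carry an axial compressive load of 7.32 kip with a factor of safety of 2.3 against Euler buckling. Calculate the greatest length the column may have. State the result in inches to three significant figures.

L_max ≈ 437 in

I = πd⁴/64 = π×3.63⁴/64 = 8.523 in⁴
Required critical load P_cr = n·P = 2.3 × 7.32 = 16.84 kip = 1.684×10^4 lb
From P_cr = π²EI/(K·L)²:  L = (1/K)·√(π²EI/P_cr) = (1/0.7)·√(π²×1.87×10^7×8.523/1.684×10^4)
L = 437 in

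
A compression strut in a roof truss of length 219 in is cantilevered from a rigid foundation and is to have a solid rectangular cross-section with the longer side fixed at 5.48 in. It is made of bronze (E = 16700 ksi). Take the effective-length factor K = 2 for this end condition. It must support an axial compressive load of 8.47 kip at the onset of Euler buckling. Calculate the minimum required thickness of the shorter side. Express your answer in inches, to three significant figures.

b ≈ 2.78 in

L_e = K·L = 2 × 219 = 438.0 in
Required I = P_cr·L_e²/(π²E) = 8.470×10^3 × 438.0² / (π² × 1.67×10^7) = 9.859 in⁴
Rectangle, weak axis: I_min = h·b³/12 with h = 5.48 in fixed  ⇒  b = (12I/h)^(1/3) = 2.78 in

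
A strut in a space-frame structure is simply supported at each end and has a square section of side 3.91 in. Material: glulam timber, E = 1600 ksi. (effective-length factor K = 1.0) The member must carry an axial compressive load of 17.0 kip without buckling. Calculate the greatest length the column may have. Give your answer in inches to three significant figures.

L_max ≈ 135 in

I = a⁴/12 = 3.91⁴/12 = 19.48 in⁴
At the buckling limit P_cr = P = 1.700×10^4 lb
From P_cr = π²EI/(K·L)²:  L = (1/K)·√(π²EI/P_cr) = (1/1)·√(π²×1.60×10^6×19.48/1.700×10^4)
L = 135 in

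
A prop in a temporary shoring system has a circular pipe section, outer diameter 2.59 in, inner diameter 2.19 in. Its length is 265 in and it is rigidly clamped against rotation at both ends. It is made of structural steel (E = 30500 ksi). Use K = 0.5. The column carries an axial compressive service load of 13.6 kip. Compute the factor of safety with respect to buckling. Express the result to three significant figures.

d_o = 2.59 in, d_i = 2.19 in
I = π(d_o⁴ − d_i⁴)/64 = π(2.59⁴ − 2.190⁴)/64 = 1.080 in⁴
Effective length L_e = K·L = 0.5 × 265 = 132.5 in
P_cr = π²EI / L_e² = π² × 30500×10³ × 1.080 / 132.5² = 1.851×10^4 lb
Factor of safety n = P_cr / P = 18.513 / 13.6 = 1.36

n ≈ 1.36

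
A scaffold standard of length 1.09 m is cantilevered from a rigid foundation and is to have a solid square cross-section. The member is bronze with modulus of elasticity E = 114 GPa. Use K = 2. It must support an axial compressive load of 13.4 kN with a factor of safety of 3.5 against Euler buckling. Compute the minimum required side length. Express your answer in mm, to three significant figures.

a ≈ 39.3 mm

Required P_cr = n·P = 3.5 × 13.4 = 46.90 kN
L_e = K·L = 2 × 1.09 = 2.180 m
Required I = P_cr·L_e²/(π²E) = 4.690×10^4 × 2.180² / (π² × 1.14×10^11) = 1.981×10^-7 m⁴
I_req = 1.981×10^5 mm⁴
Solid square: I = a⁴/12  ⇒  a = (12I)^(1/4) = (12×1.981×10^5)^(1/4) = 39.3 mm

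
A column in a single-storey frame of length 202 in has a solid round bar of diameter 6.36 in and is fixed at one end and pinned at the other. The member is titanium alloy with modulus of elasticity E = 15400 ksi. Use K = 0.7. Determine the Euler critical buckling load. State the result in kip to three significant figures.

P_cr ≈ 611 kip

I = πd⁴/64 = π×6.36⁴/64 = 80.32 in⁴
Effective length L_e = K·L = 0.7 × 202 = 141.4 in
P_cr = π²EI / L_e² = π² × 15400×10³ × 80.32 / 141.4² = 6.105×10^5 lb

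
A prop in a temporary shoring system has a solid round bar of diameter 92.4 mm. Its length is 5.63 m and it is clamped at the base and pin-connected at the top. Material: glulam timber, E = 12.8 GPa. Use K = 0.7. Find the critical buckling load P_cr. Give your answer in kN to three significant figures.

I = πd⁴/64 = π×92.4⁴/64 = 3.578×10^6 mm⁴
I = 3.578×10^6 mm⁴ = 3.578×10^-6 m⁴
Effective length L_e = K·L = 0.7 × 5.63 = 3.941 m
P_cr = π²EI / L_e² = π² × 12.8×10⁹ × 3.578×10^-6 / 3.941² = 2.910×10^4 N

P_cr ≈ 29.1 kN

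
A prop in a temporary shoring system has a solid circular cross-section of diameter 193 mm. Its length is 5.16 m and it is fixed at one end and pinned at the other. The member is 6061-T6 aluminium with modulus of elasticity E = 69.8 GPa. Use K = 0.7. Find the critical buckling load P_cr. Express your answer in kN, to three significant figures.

I = πd⁴/64 = π×193⁴/64 = 6.811×10^7 mm⁴
I = 6.811×10^7 mm⁴ = 6.811×10^-5 m⁴
Effective length L_e = K·L = 0.7 × 5.16 = 3.612 m
P_cr = π²EI / L_e² = π² × 69.8×10⁹ × 6.811×10^-5 / 3.612² = 3.596×10^6 N

P_cr ≈ 3600 kN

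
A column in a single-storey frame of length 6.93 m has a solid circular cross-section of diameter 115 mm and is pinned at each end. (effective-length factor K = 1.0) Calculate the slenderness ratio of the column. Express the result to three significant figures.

λ ≈ 241

For a solid circle r = d/4 = 115/4 = 28.75 mm
L_e = K·L = 1 × 6.93 m = 6.930 m = 6930.0 mm
λ = L_e / r_min = 6930.0 / 28.75 = 241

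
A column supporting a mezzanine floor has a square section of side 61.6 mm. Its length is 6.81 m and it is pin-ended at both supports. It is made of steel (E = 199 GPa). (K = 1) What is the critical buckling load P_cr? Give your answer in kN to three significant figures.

I = a⁴/12 = 61.6⁴/12 = 1.200×10^6 mm⁴
I = 1.200×10^6 mm⁴ = 1.200×10^-6 m⁴
Effective length L_e = K·L = 1 × 6.81 = 6.810 m
P_cr = π²EI / L_e² = π² × 199×10⁹ × 1.200×10^-6 / 6.810² = 5.082×10^4 N

P_cr ≈ 50.8 kN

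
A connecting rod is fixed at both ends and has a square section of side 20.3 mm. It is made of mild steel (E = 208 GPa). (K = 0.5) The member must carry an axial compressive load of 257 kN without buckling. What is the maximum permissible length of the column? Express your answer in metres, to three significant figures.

L_max ≈ 0.672 m

I = a⁴/12 = 20.3⁴/12 = 1.415×10^4 mm⁴
I = 1.415×10^-8 m⁴
At the buckling limit P_cr = P = 2.570×10^5 N
From P_cr = π²EI/(K·L)²:  L = (1/K)·√(π²EI/P_cr) = (1/0.5)·√(π²×2.08×10^11×1.415×10^-8/2.570×10^5)
L = 0.672 m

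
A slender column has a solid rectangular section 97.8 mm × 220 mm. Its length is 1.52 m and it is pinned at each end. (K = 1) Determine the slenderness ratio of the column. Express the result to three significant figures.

For a rectangle r_min = b/√12 = 97.8/√12 = 28.23 mm
L_e = K·L = 1 × 1.52 m = 1.520 m = 1520.0 mm
λ = L_e / r_min = 1520.0 / 28.23 = 53.8

λ ≈ 53.8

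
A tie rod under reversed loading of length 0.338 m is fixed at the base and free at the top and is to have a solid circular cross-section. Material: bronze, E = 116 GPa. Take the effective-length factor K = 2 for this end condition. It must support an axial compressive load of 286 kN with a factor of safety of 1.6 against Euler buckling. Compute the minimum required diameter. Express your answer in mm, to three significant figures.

d ≈ 43.9 mm

Required P_cr = n·P = 1.6 × 286 = 457.6 kN
L_e = K·L = 2 × 0.338 = 0.6760 m
Required I = P_cr·L_e²/(π²E) = 4.576×10^5 × 0.6760² / (π² × 1.16×10^11) = 1.827×10^-7 m⁴
I_req = 1.827×10^5 mm⁴
Solid circle: I = πd⁴/64  ⇒  d = (64I/π)^(1/4) = (64×1.827×10^5/π)^(1/4) = 43.9 mm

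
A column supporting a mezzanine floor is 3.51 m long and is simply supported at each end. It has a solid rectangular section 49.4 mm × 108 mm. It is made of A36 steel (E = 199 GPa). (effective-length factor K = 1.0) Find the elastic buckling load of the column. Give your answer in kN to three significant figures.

Buckling occurs about the weak axis: I_min = h·b³/12 with b = 49.4 mm (the shorter side).
I_min = 108×49.4³/12 = 1.085×10^6 mm⁴
I = 1.085×10^6 mm⁴ = 1.085×10^-6 m⁴
Effective length L_e = K·L = 1 × 3.51 = 3.510 m
P_cr = π²EI / L_e² = π² × 199×10⁹ × 1.085×10^-6 / 3.510² = 1.730×10^5 N

P_cr ≈ 173 kN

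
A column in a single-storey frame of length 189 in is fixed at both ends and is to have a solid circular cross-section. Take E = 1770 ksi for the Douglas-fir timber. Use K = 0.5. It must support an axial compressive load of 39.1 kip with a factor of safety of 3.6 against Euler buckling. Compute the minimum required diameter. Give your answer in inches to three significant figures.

d ≈ 6.19 in

Required P_cr = n·P = 3.6 × 39.1 = 140.8 kip
L_e = K·L = 0.5 × 189 = 94.50 in
Required I = P_cr·L_e²/(π²E) = 1.408×10^5 × 94.50² / (π² × 1.77×10^6) = 71.96 in⁴
Solid circle: I = πd⁴/64  ⇒  d = (64I/π)^(1/4) = (64×71.96/π)^(1/4) = 6.19 in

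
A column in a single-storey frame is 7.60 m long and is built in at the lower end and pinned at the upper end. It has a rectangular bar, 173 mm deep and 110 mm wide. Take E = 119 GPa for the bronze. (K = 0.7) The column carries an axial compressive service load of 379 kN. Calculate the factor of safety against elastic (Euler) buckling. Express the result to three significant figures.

n ≈ 2.10

Buckling occurs about the weak axis: I_min = h·b³/12 with b = 110 mm (the shorter side).
I_min = 173×110³/12 = 1.919×10^7 mm⁴
I = 1.919×10^7 mm⁴ = 1.919×10^-5 m⁴
Effective length L_e = K·L = 0.7 × 7.60 = 5.320 m
P_cr = π²EI / L_e² = π² × 119×10⁹ × 1.919×10^-5 / 5.320² = 7.963×10^5 N
Factor of safety n = P_cr / P = 796.28 / 379 = 2.10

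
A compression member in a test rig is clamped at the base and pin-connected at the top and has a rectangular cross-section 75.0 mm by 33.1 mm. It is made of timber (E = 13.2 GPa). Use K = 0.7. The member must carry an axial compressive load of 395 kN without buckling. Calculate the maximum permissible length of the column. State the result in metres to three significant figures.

L_max ≈ 0.391 m

Buckling occurs about the weak axis: I_min = h·b³/12 with b = 33.1 mm (the shorter side).
I_min = 75.0×33.1³/12 = 2.267×10^5 mm⁴
I = 2.267×10^-7 m⁴
At the buckling limit P_cr = P = 3.950×10^5 N
From P_cr = π²EI/(K·L)²:  L = (1/K)·√(π²EI/P_cr) = (1/0.7)·√(π²×1.32×10^10×2.267×10^-7/3.950×10^5)
L = 0.391 m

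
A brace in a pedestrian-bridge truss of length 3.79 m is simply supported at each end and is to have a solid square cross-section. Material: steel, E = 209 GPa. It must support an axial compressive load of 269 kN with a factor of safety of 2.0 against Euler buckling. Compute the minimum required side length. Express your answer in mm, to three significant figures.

a ≈ 81.9 mm

Required P_cr = n·P = 2.0 × 269 = 538.0 kN
L_e = K·L = 1 × 3.79 = 3.790 m
Required I = P_cr·L_e²/(π²E) = 5.380×10^5 × 3.790² / (π² × 2.09×10^11) = 3.746×10^-6 m⁴
I_req = 3.746×10^6 mm⁴
Solid square: I = a⁴/12  ⇒  a = (12I)^(1/4) = (12×3.746×10^6)^(1/4) = 81.9 mm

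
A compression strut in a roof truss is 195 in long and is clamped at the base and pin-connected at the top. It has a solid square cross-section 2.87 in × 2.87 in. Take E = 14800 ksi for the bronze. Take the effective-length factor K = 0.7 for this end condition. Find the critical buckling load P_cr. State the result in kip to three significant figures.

I = a⁴/12 = 2.87⁴/12 = 5.654 in⁴
Effective length L_e = K·L = 0.7 × 195 = 136.5 in
P_cr = π²EI / L_e² = π² × 14800×10³ × 5.654 / 136.5² = 4.432×10^4 lb

P_cr ≈ 44.3 kip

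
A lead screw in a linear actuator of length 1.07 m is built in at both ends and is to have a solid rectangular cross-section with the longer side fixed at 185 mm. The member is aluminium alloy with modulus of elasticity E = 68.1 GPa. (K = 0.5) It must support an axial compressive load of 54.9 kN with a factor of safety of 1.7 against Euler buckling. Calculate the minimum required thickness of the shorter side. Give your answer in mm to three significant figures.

Required P_cr = n·P = 1.7 × 54.9 = 93.33 kN
L_e = K·L = 0.5 × 1.07 = 0.5350 m
Required I = P_cr·L_e²/(π²E) = 9.333×10^4 × 0.5350² / (π² × 6.81×10^10) = 3.974×10^-8 m⁴
I_req = 3.974×10^4 mm⁴
Rectangle, weak axis: I_min = h·b³/12 with h = 185 mm fixed  ⇒  b = (12I/h)^(1/3) = 13.7 mm

b ≈ 13.7 mm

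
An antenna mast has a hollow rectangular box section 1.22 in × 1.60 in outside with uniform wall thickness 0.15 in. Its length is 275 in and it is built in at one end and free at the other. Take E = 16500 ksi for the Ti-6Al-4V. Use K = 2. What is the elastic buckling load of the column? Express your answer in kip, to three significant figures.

P_cr ≈ 0.0849 kip

Inner dimensions: h_i = 1.60 − 2×0.15 = 1.300 in, b_i = 1.22 − 2×0.15 = 0.9200 in
Weak-axis I_min = (h_o·b_o³ − h_i·b_i³)/12 with b_o = 1.22, b_i = 0.9200 in (shorter outer/inner sides).
I_min = (1.60×1.22³ − 1.300×0.9200³)/12 = 0.1578 in⁴
Effective length L_e = K·L = 2 × 275 = 550.0 in
P_cr = π²EI / L_e² = π² × 16500×10³ × 0.1578 / 550.0² = 84.93 lb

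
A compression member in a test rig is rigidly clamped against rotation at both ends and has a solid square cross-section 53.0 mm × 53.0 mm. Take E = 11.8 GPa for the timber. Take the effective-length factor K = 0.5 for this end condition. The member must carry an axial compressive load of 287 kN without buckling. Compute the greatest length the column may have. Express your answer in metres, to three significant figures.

L_max ≈ 1.03 m

I = a⁴/12 = 53.0⁴/12 = 6.575×10^5 mm⁴
I = 6.575×10^-7 m⁴
At the buckling limit P_cr = P = 2.870×10^5 N
From P_cr = π²EI/(K·L)²:  L = (1/K)·√(π²EI/P_cr) = (1/0.5)·√(π²×1.18×10^10×6.575×10^-7/2.870×10^5)
L = 1.03 m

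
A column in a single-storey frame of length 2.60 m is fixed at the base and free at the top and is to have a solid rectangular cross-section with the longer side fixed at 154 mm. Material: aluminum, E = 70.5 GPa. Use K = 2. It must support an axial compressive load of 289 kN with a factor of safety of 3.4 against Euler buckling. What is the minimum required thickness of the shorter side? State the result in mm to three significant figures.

Required P_cr = n·P = 3.4 × 289 = 982.6 kN
L_e = K·L = 2 × 2.60 = 5.200 m
Required I = P_cr·L_e²/(π²E) = 9.826×10^5 × 5.200² / (π² × 7.05×10^10) = 3.819×10^-5 m⁴
I_req = 3.819×10^7 mm⁴
Rectangle, weak axis: I_min = h·b³/12 with h = 154 mm fixed  ⇒  b = (12I/h)^(1/3) = 144 mm

b ≈ 144 mm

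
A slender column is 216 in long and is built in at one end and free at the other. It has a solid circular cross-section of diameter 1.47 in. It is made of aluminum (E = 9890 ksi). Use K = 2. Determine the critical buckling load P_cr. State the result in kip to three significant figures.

I = πd⁴/64 = π×1.47⁴/64 = 0.2292 in⁴
Effective length L_e = K·L = 2 × 216 = 432.0 in
P_cr = π²EI / L_e² = π² × 9890×10³ × 0.2292 / 432.0² = 119.9 lb

P_cr ≈ 0.120 kip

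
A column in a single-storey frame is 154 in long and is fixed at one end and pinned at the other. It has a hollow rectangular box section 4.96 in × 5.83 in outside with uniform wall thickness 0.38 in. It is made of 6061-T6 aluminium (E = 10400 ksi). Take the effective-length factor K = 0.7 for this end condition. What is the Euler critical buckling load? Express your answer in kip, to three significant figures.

P_cr ≈ 247 kip

Inner dimensions: h_i = 5.83 − 2×0.38 = 5.070 in, b_i = 4.96 − 2×0.38 = 4.200 in
Weak-axis I_min = (h_o·b_o³ − h_i·b_i³)/12 with b_o = 4.96, b_i = 4.200 in (shorter outer/inner sides).
I_min = (5.83×4.96³ − 5.070×4.200³)/12 = 27.98 in⁴
Effective length L_e = K·L = 0.7 × 154 = 107.8 in
P_cr = π²EI / L_e² = π² × 10400×10³ × 27.98 / 107.8² = 2.471×10^5 lb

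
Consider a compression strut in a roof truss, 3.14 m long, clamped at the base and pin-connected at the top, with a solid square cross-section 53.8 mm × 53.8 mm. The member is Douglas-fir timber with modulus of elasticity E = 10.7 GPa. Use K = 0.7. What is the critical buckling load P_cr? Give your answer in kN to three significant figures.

I = a⁴/12 = 53.8⁴/12 = 6.981×10^5 mm⁴
I = 6.981×10^5 mm⁴ = 6.981×10^-7 m⁴
Effective length L_e = K·L = 0.7 × 3.14 = 2.198 m
P_cr = π²EI / L_e² = π² × 10.7×10⁹ × 6.981×10^-7 / 2.198² = 1.526×10^4 N

P_cr ≈ 15.3 kN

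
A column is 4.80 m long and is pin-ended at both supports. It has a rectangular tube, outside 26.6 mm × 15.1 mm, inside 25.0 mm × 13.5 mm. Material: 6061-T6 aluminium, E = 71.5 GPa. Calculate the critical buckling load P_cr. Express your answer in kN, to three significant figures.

P_cr ≈ 0.0768 kN

Weak-axis I_min = (h_o·b_o³ − h_i·b_i³)/12 with b_o = 15.1, b_i = 13.50 mm (shorter outer/inner sides).
I_min = (26.6×15.1³ − 25.00×13.50³)/12 = 2.506×10^3 mm⁴
I = 2.506×10^3 mm⁴ = 2.506×10^-9 m⁴
Effective length L_e = K·L = 1 × 4.80 = 4.800 m
P_cr = π²EI / L_e² = π² × 71.5×10⁹ × 2.506×10^-9 / 4.800² = 76.76 N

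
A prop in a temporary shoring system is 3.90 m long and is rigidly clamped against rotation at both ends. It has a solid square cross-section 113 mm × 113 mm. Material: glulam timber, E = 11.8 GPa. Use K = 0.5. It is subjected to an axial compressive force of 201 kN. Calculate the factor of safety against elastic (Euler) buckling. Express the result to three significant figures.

I = a⁴/12 = 113⁴/12 = 1.359×10^7 mm⁴
I = 1.359×10^7 mm⁴ = 1.359×10^-5 m⁴
Effective length L_e = K·L = 0.5 × 3.90 = 1.950 m
P_cr = π²EI / L_e² = π² × 11.8×10⁹ × 1.359×10^-5 / 1.950² = 4.161×10^5 N
Factor of safety n = P_cr / P = 416.15 / 201 = 2.07

n ≈ 2.07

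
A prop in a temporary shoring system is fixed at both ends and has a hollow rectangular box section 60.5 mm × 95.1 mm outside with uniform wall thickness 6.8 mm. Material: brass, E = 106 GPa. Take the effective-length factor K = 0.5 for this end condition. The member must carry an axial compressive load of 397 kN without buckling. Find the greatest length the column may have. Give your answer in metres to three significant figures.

Inner dimensions: h_i = 95.1 − 2×6.8 = 81.50 mm, b_i = 60.5 − 2×6.8 = 46.90 mm
Weak-axis I_min = (h_o·b_o³ − h_i·b_i³)/12 with b_o = 60.5, b_i = 46.90 mm (shorter outer/inner sides).
I_min = (95.1×60.5³ − 81.50×46.90³)/12 = 1.054×10^6 mm⁴
I = 1.054×10^-6 m⁴
At the buckling limit P_cr = P = 3.970×10^5 N
From P_cr = π²EI/(K·L)²:  L = (1/K)·√(π²EI/P_cr) = (1/0.5)·√(π²×1.06×10^11×1.054×10^-6/3.970×10^5)
L = 3.33 m

L_max ≈ 3.33 m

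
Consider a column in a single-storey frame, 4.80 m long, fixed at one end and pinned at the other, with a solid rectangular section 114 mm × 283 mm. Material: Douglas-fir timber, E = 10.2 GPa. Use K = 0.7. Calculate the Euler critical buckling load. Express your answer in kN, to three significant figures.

Buckling occurs about the weak axis: I_min = h·b³/12 with b = 114 mm (the shorter side).
I_min = 283×114³/12 = 3.494×10^7 mm⁴
I = 3.494×10^7 mm⁴ = 3.494×10^-5 m⁴
Effective length L_e = K·L = 0.7 × 4.80 = 3.360 m
P_cr = π²EI / L_e² = π² × 10.2×10⁹ × 3.494×10^-5 / 3.360² = 3.116×10^5 N

P_cr ≈ 312 kN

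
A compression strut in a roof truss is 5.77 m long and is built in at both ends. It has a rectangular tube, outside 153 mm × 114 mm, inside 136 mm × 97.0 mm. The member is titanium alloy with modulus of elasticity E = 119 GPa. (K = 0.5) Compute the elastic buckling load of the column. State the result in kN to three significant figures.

Weak-axis I_min = (h_o·b_o³ − h_i·b_i³)/12 with b_o = 114, b_i = 97.00 mm (shorter outer/inner sides).
I_min = (153×114³ − 136.0×97.00³)/12 = 8.546×10^6 mm⁴
I = 8.546×10^6 mm⁴ = 8.546×10^-6 m⁴
Effective length L_e = K·L = 0.5 × 5.77 = 2.885 m
P_cr = π²EI / L_e² = π² × 119×10⁹ × 8.546×10^-6 / 2.885² = 1.206×10^6 N

P_cr ≈ 1210 kN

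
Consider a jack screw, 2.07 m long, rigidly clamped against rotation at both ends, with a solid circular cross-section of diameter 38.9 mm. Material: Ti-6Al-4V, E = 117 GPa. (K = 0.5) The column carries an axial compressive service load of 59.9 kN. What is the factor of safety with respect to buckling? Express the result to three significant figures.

I = πd⁴/64 = π×38.9⁴/64 = 1.124×10^5 mm⁴
I = 1.124×10^5 mm⁴ = 1.124×10^-7 m⁴
Effective length L_e = K·L = 0.5 × 2.07 = 1.035 m
P_cr = π²EI / L_e² = π² × 117×10⁹ × 1.124×10^-7 / 1.035² = 1.212×10^5 N
Factor of safety n = P_cr / P = 121.16 / 59.9 = 2.02

n ≈ 2.02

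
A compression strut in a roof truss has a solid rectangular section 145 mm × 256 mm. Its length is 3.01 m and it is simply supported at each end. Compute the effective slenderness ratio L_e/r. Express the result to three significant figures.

Buckling occurs about the weak axis: I_min = h·b³/12 with b = 145 mm (the shorter side).
I_min = 256×145³/12 = 6.504×10^7 mm⁴
A = 3.712×10^4 mm²;  r_min = √(I/A) = √(6.504×10^7/3.712×10^4) = 41.86 mm
L_e = K·L = 1 × 3.01 m = 3.010 m = 3010.0 mm
λ = L_e / r_min = 3010.0 / 41.86 = 71.9

λ ≈ 71.9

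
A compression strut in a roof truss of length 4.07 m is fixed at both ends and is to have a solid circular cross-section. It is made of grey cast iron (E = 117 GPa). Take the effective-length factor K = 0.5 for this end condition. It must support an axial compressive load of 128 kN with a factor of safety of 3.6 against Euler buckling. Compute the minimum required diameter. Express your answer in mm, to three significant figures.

d ≈ 76.2 mm

Required P_cr = n·P = 3.6 × 128 = 460.8 kN
L_e = K·L = 0.5 × 4.07 = 2.035 m
Required I = P_cr·L_e²/(π²E) = 4.608×10^5 × 2.035² / (π² × 1.17×10^11) = 1.653×10^-6 m⁴
I_req = 1.653×10^6 mm⁴
Solid circle: I = πd⁴/64  ⇒  d = (64I/π)^(1/4) = (64×1.653×10^6/π)^(1/4) = 76.2 mm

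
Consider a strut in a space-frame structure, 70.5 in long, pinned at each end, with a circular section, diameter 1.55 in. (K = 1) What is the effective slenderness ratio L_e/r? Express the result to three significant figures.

I = πd⁴/64 = π×1.55⁴/64 = 0.2833 in⁴
A = 1.887 in²;  r_min = √(I/A) = √(0.2833/1.887) = 0.3875 in
L_e = K·L = 1 × 70.5 = 70.50 in
λ = L_e / r_min = 70.500 / 0.3875 = 182

λ ≈ 182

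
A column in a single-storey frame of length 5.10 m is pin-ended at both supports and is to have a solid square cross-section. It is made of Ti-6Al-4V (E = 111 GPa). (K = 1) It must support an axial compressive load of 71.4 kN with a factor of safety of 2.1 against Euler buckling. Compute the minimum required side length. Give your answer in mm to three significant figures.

a ≈ 80.8 mm

Required P_cr = n·P = 2.1 × 71.4 = 149.9 kN
L_e = K·L = 1 × 5.10 = 5.100 m
Required I = P_cr·L_e²/(π²E) = 1.499×10^5 × 5.100² / (π² × 1.11×10^11) = 3.560×10^-6 m⁴
I_req = 3.560×10^6 mm⁴
Solid square: I = a⁴/12  ⇒  a = (12I)^(1/4) = (12×3.560×10^6)^(1/4) = 80.8 mm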